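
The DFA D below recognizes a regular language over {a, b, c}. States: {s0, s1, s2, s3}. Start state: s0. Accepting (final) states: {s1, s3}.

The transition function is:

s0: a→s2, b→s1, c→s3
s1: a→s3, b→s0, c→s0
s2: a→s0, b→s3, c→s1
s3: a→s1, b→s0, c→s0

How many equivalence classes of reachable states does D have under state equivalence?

2

All states are reachable from the start state.
P0 = {s1,s3} | {s0,s2}.
Stable partition: {s1,s3} | {s0,s2} — 2 equivalence classes.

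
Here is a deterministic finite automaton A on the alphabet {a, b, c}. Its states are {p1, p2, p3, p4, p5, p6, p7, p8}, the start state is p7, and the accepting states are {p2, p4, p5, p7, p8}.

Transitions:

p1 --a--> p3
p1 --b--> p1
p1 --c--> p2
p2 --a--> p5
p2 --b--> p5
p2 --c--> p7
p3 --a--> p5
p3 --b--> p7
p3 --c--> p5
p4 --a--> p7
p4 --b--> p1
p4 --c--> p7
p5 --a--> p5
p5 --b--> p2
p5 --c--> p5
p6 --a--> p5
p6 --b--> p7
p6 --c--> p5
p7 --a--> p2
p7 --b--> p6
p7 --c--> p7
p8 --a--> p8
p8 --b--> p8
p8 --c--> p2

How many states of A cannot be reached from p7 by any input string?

Starting at p7 and following transitions, the reachable set is {p2, p5, p6, p7}. That leaves p1, p3, p4, p8 unreachable — 4 in total.

4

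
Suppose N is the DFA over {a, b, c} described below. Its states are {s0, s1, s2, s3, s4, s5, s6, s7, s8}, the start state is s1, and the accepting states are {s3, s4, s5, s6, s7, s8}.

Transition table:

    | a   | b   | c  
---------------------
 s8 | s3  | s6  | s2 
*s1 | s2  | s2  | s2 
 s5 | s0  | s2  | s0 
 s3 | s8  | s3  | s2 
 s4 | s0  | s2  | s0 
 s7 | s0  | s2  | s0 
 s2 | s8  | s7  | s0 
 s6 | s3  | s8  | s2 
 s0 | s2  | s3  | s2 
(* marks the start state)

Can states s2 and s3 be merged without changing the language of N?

First remove the unreachable states {s4,s5}; 7 states remain.
P0 = {s3,s6,s7,s8} | {s0,s1,s2}.
On input a, block {s3,s6,s7,s8} splits into {s3,s6,s8} and {s7}.
Refine {s0,s1,s2} on symbol a: members go to different blocks, giving {s0,s1} and {s2}.
On input b, block {s0,s1} splits into {s0} and {s1}.
The partition is now stable with 5 blocks: {s3,s6,s8} | {s0} | {s7} | {s2} | {s1}.
s2 and s3 end up in different blocks, so they are distinguishable. For instance, the string 'ε' is accepted from only s3.

No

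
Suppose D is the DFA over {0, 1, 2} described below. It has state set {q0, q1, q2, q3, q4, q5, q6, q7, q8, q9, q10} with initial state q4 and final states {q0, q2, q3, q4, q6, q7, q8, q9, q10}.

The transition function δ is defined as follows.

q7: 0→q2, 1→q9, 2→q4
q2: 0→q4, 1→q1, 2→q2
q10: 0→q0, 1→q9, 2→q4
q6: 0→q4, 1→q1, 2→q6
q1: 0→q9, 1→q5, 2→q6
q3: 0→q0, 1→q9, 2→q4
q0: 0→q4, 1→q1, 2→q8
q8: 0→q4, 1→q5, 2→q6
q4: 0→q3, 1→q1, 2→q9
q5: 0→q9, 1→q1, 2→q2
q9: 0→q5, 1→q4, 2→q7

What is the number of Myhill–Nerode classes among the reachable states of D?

First remove the unreachable states {q10}; 10 states remain.
Initial partition by acceptance: {q0,q2,q3,q4,q6,q7,q8,q9} | {q1,q5}.
Split {q0,q2,q3,q4,q6,q7,q8,q9} by δ(·,0) → {q0,q2,q3,q4,q6,q7,q8} and {q9}.
Split {q0,q2,q3,q4,q6,q7,q8} by δ(·,1) → {q0,q2,q4,q6,q8} and {q3,q7}.
Refine {q0,q2,q4,q6,q8} on symbol 0: members go to different blocks, giving {q0,q2,q6,q8} and {q4}.
The partition is now stable with 5 blocks: {q0,q2,q6,q8} | {q1,q5} | {q9} | {q3,q7} | {q4}.

5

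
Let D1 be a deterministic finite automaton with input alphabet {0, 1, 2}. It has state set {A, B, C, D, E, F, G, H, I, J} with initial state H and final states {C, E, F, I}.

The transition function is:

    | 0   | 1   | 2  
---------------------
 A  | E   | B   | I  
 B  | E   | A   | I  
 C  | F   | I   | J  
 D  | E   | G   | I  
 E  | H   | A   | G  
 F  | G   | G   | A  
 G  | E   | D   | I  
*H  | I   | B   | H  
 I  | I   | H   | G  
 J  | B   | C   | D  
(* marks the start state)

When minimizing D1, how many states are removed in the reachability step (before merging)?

BFS from H reaches {A, B, D, E, G, H, I}; the 3 state(s) C, F, J are never visited.

3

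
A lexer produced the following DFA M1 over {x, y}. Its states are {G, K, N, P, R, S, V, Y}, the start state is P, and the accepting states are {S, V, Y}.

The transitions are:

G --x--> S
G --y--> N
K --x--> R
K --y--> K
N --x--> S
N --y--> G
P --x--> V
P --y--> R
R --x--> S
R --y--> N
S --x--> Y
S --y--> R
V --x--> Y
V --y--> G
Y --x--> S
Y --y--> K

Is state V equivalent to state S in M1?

Yes

All states are reachable from the start state.
Initial partition by acceptance: {S,V,Y} | {G,K,N,P,R}.
Split {G,K,N,P,R} by δ(·,x) → {G,N,P,R} and {K}.
On input y, block {S,V,Y} splits into {S,V} and {Y}.
The partition is now stable with 4 blocks: {S,V} | {G,N,P,R} | {K} | {Y}.
V and S lie in the same block of the stable partition, so they are equivalent — no string distinguishes them.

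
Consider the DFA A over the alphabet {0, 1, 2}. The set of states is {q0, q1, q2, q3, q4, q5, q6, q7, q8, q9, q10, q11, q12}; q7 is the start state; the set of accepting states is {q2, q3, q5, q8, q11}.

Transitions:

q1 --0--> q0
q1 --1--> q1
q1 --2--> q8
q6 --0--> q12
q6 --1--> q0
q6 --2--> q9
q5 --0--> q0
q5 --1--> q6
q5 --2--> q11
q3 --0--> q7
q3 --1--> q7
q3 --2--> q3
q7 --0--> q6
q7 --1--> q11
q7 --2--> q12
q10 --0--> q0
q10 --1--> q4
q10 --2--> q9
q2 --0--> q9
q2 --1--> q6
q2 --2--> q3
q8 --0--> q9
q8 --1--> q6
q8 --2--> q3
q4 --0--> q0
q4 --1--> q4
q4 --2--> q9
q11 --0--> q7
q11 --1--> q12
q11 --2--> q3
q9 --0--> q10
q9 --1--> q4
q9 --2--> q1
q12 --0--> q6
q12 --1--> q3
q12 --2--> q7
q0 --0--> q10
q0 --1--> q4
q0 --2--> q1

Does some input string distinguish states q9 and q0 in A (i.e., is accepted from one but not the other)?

No

First remove the unreachable states {q2,q5}; 11 states remain.
Initial partition by acceptance: {q3,q8,q11} | {q0,q1,q4,q6,q7,q9,q10,q12}.
On input 1, block {q0,q1,q4,q6,q7,q9,q10,q12} splits into {q0,q1,q4,q6,q9,q10} and {q7,q12}.
Split {q3,q8,q11} by δ(·,0) → {q3,q11} and {q8}.
On input 0, block {q0,q1,q4,q6,q9,q10} splits into {q0,q1,q4,q9,q10} and {q6}.
Refine {q0,q1,q4,q9,q10} on symbol 2: members go to different blocks, giving {q0,q4,q9,q10} and {q1}.
Split {q0,q4,q9,q10} by δ(·,2) → {q0,q9} and {q4,q10}.
The partition is now stable with 7 blocks: {q3,q11} | {q0,q9} | {q7,q12} | {q8} | {q6} | {q1} | {q4,q10}.
q9 and q0 lie in the same block of the stable partition, so they are equivalent — no string distinguishes them.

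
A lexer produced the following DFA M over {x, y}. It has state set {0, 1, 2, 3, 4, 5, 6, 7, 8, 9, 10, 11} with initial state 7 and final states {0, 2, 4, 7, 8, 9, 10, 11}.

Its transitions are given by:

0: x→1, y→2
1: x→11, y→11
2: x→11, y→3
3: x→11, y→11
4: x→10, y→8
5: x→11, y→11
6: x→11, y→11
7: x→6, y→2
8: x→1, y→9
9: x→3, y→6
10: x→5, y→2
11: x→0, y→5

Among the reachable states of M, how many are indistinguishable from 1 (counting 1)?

4

States {4,8,9,10} cannot be reached from the start state, so discard them.
Start with accepting vs non-accepting: {0,2,7,11} | {1,3,5,6}.
Split {0,2,7,11} by δ(·,x) → {0,7} and {2,11}.
Split {2,11} by δ(·,x) → {2} and {11}.
The partition is now stable with 4 blocks: {0,7} | {1,3,5,6} | {2} | {11}.
The equivalence class containing 1 is {1,3,5,6}, of size 4.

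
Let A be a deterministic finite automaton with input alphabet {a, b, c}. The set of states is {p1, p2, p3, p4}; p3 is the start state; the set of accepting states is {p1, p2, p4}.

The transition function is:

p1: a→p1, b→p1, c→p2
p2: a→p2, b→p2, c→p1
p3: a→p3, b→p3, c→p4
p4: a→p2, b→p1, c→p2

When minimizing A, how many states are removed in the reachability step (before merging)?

A breadth-first search from the start state visits every state.

0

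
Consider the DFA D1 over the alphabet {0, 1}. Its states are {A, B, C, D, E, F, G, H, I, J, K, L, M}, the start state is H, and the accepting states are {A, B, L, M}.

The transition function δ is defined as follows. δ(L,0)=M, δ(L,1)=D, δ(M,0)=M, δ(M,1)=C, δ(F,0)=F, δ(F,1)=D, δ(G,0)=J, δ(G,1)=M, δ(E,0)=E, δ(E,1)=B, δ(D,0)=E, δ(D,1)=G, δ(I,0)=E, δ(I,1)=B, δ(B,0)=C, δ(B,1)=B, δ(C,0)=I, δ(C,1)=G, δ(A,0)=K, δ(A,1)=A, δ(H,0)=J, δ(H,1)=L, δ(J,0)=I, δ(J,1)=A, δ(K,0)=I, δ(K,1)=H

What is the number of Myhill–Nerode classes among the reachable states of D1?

States {F} cannot be reached from the start state, so discard them.
Initial partition by acceptance: {A,B,L,M} | {C,D,E,G,H,I,J,K}.
On input 0, block {A,B,L,M} splits into {A,B} and {L,M}.
Refine {C,D,E,G,H,I,J,K} on symbol 1: members go to different blocks, giving {C,D,K} and {E,I,J} and {G,H}.
No further refinement is possible. Final partition (5 blocks): {A,B} | {C,D,K} | {L,M} | {E,I,J} | {G,H}.

5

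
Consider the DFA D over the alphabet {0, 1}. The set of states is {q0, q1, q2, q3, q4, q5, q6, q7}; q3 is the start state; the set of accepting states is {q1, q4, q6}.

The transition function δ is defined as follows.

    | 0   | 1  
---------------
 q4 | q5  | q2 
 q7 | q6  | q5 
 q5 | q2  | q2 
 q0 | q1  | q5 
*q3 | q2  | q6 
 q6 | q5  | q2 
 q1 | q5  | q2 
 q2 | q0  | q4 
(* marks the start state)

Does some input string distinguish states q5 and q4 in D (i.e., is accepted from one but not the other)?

Yes

States {q7} cannot be reached from the start state, so discard them.
Initial partition by acceptance: {q1,q4,q6} | {q0,q2,q3,q5}.
Split {q0,q2,q3,q5} by δ(·,0) → {q2,q3,q5} and {q0}.
On input 0, block {q2,q3,q5} splits into {q3,q5} and {q2}.
Split {q3,q5} by δ(·,1) → {q3} and {q5}.
The partition is now stable with 5 blocks: {q1,q4,q6} | {q3} | {q0} | {q2} | {q5}.
q5 and q4 end up in different blocks, so they are distinguishable. For instance, the string 'ε' is accepted from only q4.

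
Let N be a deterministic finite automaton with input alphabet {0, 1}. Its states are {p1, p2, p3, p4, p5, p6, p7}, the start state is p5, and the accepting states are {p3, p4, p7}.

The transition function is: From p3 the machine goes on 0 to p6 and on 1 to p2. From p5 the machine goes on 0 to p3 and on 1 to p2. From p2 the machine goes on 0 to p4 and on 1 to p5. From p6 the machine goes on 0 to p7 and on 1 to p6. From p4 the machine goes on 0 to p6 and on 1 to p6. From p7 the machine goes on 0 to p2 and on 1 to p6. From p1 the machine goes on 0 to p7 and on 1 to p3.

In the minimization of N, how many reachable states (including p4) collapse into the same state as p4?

First remove the unreachable states {p1}; 6 states remain.
P0 = {p3,p4,p7} | {p2,p5,p6}.
No further refinement is possible. Final partition (2 blocks): {p3,p4,p7} | {p2,p5,p6}.
The equivalence class containing p4 is {p3,p4,p7}, of size 3.

3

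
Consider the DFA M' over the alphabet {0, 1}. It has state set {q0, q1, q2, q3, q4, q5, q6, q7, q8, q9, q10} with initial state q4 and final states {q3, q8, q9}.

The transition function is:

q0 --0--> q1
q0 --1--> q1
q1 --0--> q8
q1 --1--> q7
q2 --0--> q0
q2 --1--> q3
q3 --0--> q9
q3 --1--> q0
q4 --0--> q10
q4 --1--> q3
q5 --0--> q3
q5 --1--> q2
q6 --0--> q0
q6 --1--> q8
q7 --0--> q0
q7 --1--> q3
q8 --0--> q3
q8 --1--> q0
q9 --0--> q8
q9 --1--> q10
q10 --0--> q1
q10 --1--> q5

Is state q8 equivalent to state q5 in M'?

First remove the unreachable states {q6}; 10 states remain.
Start with accepting vs non-accepting: {q3,q8,q9} | {q0,q1,q2,q4,q5,q7,q10}.
Split {q0,q1,q2,q4,q5,q7,q10} by δ(·,0) → {q0,q2,q4,q7,q10} and {q1,q5}.
On input 0, block {q0,q2,q4,q7,q10} splits into {q2,q4,q7} and {q0,q10}.
The partition is now stable with 4 blocks: {q3,q8,q9} | {q2,q4,q7} | {q1,q5} | {q0,q10}.
q8 and q5 end up in different blocks, so they are distinguishable. For instance, the string 'ε' is accepted from only q8.

No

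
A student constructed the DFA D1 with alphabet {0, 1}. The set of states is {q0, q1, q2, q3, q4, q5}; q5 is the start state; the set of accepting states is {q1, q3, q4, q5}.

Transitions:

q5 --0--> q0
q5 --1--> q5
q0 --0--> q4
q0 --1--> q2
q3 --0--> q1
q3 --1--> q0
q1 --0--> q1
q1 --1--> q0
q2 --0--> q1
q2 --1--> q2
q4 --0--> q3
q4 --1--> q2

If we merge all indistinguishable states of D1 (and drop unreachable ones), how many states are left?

3

Every state is reachable, so we keep all 6.
P0 = {q1,q3,q4,q5} | {q0,q2}.
Split {q1,q3,q4,q5} by δ(·,0) → {q1,q3,q4} and {q5}.
The partition is now stable with 3 blocks: {q1,q3,q4} | {q0,q2} | {q5}.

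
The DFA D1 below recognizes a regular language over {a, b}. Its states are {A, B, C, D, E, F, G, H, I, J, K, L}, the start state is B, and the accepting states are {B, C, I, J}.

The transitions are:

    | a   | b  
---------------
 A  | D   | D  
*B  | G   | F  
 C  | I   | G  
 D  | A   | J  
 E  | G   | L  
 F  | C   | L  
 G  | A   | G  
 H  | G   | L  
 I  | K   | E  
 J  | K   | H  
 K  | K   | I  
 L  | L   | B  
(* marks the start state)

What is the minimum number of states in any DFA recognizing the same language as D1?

Initial partition by acceptance: {B,C,I,J} | {A,D,E,F,G,H,K,L}.
On input a, block {B,C,I,J} splits into {B,I,J} and {C}.
On input a, block {A,D,E,F,G,H,K,L} splits into {A,D,E,G,H,K,L} and {F}.
On input b, block {B,I,J} splits into {I,J} and {B}.
On input b, block {A,D,E,G,H,K,L} splits into {A,E,G,H} and {D,K} and {L}.
Refine {A,E,G,H} on symbol a: members go to different blocks, giving {E,G,H} and {A}.
Split {E,G,H} by δ(·,a) → {E,H} and {G}.
On input a, block {D,K} splits into {D} and {K}.
No further refinement is possible. Final partition (10 blocks): {I,J} | {E,H} | {C} | {F} | {B} | {D} | {L} | {A} | {G} | {K}.

10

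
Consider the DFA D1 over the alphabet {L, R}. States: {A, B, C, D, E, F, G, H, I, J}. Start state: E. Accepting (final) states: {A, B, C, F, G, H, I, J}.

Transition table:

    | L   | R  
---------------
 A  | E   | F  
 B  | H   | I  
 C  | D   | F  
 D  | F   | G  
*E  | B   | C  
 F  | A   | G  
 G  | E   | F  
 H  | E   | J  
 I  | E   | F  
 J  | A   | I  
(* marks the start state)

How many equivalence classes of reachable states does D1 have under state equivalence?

3

Initial partition by acceptance: {A,B,C,F,G,H,I,J} | {D,E}.
Split {A,B,C,F,G,H,I,J} by δ(·,L) → {A,C,G,H,I} and {B,F,J}.
Stable partition: {A,C,G,H,I} | {D,E} | {B,F,J} — 3 equivalence classes.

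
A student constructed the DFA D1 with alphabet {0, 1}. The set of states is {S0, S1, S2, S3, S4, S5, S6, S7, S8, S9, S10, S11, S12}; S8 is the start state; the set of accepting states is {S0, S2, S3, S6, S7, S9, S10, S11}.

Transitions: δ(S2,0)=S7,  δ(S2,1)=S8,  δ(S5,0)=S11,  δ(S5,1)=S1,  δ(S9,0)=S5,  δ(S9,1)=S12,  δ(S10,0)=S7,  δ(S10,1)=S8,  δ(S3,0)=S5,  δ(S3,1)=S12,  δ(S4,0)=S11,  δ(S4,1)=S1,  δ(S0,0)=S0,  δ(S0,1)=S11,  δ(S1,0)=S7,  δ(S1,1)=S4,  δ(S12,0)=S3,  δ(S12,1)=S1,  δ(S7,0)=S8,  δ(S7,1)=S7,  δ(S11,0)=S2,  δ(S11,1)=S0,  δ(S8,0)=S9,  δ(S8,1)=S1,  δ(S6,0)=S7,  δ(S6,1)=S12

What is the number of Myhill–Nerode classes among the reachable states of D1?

First remove the unreachable states {S6,S10}; 11 states remain.
Start with accepting vs non-accepting: {S0,S2,S3,S7,S9,S11} | {S1,S4,S5,S8,S12}.
On input 0, block {S0,S2,S3,S7,S9,S11} splits into {S0,S2,S11} and {S3,S7,S9}.
Split {S0,S2,S11} by δ(·,0) → {S0,S11} and {S2}.
Split {S0,S11} by δ(·,0) → {S0} and {S11}.
Split {S1,S4,S5,S8,S12} by δ(·,0) → {S1,S8,S12} and {S4,S5}.
Split {S1,S8,S12} by δ(·,1) → {S8,S12} and {S1}.
On input 0, block {S3,S7,S9} splits into {S3,S9} and {S7}.
The partition is now stable with 8 blocks: {S0} | {S8,S12} | {S3,S9} | {S2} | {S11} | {S4,S5} | {S1} | {S7}.

8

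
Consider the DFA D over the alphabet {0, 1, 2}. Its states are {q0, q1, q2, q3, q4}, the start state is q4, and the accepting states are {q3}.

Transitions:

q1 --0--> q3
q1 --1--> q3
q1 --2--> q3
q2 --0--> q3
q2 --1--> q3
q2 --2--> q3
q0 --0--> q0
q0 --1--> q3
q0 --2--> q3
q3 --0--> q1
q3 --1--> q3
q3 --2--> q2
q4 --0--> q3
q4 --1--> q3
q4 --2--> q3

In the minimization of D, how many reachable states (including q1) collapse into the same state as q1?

States {q0} cannot be reached from the start state, so discard them.
Initial partition by acceptance: {q3} | {q1,q2,q4}.
No further refinement is possible. Final partition (2 blocks): {q3} | {q1,q2,q4}.
The equivalence class containing q1 is {q1,q2,q4}, of size 3.

3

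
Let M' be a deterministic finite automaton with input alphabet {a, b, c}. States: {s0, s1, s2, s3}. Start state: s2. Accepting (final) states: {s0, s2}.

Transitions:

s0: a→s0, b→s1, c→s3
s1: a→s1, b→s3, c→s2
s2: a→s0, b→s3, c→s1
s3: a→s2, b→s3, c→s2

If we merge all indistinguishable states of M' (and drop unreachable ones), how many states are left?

All states are reachable from the start state.
P0 = {s0,s2} | {s1,s3}.
Refine {s1,s3} on symbol a: members go to different blocks, giving {s1} and {s3}.
Refine {s0,s2} on symbol b: members go to different blocks, giving {s0} and {s2}.
Stable partition: {s0} | {s1} | {s3} | {s2} — 4 equivalence classes.

4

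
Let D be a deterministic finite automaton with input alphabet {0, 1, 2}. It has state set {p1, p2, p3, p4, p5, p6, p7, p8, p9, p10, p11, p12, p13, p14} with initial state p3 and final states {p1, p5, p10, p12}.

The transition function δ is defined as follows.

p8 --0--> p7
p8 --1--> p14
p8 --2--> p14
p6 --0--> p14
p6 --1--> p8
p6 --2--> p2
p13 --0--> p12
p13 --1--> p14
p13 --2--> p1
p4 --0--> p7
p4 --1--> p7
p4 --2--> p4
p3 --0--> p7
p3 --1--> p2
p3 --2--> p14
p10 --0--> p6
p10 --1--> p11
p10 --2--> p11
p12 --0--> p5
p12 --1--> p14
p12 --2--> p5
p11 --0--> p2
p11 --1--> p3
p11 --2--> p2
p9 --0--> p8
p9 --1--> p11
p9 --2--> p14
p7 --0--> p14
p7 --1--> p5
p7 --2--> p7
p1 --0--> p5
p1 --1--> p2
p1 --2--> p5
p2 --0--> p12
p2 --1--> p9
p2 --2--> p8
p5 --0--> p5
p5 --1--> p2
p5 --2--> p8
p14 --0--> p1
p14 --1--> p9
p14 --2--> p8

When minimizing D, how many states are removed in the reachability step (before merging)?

4

No path from p3 leads to p4, p6, p10, p13; the other 10 states are all reachable.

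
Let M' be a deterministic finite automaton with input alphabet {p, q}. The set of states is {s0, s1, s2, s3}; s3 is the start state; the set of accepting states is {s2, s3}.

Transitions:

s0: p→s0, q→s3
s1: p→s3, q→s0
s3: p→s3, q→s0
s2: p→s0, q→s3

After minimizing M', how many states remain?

States {s1,s2} cannot be reached from the start state, so discard them.
P0 = {s3} | {s0}.
No further refinement is possible. Final partition (2 blocks): {s3} | {s0}.

2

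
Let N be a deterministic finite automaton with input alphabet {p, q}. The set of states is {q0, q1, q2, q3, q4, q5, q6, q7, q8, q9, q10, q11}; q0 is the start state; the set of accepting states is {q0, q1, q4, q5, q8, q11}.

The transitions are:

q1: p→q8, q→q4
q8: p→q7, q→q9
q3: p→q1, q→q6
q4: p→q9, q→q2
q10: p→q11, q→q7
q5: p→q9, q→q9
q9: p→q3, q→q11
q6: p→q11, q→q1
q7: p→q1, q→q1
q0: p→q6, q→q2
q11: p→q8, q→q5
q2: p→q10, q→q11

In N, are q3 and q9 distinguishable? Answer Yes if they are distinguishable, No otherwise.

Yes

All states are reachable from the start state.
Initial partition by acceptance: {q0,q1,q4,q5,q8,q11} | {q2,q3,q6,q7,q9,q10}.
Refine {q0,q1,q4,q5,q8,q11} on symbol p: members go to different blocks, giving {q0,q4,q5,q8} and {q1,q11}.
Split {q2,q3,q6,q7,q9,q10} by δ(·,p) → {q3,q6,q7,q10} and {q2,q9}.
Split {q0,q4,q5,q8} by δ(·,p) → {q0,q8} and {q4,q5}.
Refine {q3,q6,q7,q10} on symbol q: members go to different blocks, giving {q3,q10} and {q6,q7}.
No further refinement is possible. Final partition (6 blocks): {q0,q8} | {q3,q10} | {q1,q11} | {q2,q9} | {q4,q5} | {q6,q7}.
q3 and q9 end up in different blocks, so they are distinguishable. For instance, the string 'p' is accepted from only q3.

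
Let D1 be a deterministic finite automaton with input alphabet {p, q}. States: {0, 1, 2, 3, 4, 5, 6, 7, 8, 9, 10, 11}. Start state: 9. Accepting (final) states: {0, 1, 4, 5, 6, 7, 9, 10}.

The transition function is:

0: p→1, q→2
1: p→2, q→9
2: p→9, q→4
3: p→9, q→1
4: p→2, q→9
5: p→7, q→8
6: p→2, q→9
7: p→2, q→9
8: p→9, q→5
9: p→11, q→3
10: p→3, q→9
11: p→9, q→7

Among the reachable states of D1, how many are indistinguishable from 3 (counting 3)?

States {0,5,6,8,10} cannot be reached from the start state, so discard them.
Start with accepting vs non-accepting: {1,4,7,9} | {2,3,11}.
Refine {1,4,7,9} on symbol q: members go to different blocks, giving {1,4,7} and {9}.
Stable partition: {1,4,7} | {2,3,11} | {9} — 3 equivalence classes.
State 3 belongs to the block {2,3,11}, which has 3 states.

3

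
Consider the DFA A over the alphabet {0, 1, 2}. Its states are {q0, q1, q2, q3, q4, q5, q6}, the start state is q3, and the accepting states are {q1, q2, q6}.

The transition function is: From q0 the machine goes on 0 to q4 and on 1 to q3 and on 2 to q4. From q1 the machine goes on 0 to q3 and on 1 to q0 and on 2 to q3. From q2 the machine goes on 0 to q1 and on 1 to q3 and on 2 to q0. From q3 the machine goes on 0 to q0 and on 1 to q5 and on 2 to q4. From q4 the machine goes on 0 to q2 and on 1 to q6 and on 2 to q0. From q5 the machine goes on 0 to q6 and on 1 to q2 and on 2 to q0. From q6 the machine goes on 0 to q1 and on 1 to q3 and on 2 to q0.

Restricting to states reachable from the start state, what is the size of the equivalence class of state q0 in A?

1

Every state is reachable, so we keep all 7.
Initial partition by acceptance: {q1,q2,q6} | {q0,q3,q4,q5}.
Split {q1,q2,q6} by δ(·,0) → {q2,q6} and {q1}.
On input 0, block {q0,q3,q4,q5} splits into {q0,q3} and {q4,q5}.
Refine {q0,q3} on symbol 0: members go to different blocks, giving {q0} and {q3}.
Stable partition: {q2,q6} | {q0} | {q1} | {q4,q5} | {q3} — 5 equivalence classes.
State q0 belongs to the block {q0}, which has 1 states.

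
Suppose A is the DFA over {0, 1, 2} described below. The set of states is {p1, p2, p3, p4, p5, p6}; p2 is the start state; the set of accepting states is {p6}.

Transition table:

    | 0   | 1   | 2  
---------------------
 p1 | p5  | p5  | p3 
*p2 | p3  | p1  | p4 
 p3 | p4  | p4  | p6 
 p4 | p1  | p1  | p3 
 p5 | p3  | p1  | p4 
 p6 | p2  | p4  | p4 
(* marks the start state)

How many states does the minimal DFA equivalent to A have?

5

Start with accepting vs non-accepting: {p6} | {p1,p2,p3,p4,p5}.
Refine {p1,p2,p3,p4,p5} on symbol 2: members go to different blocks, giving {p1,p2,p4,p5} and {p3}.
On input 0, block {p1,p2,p4,p5} splits into {p1,p4} and {p2,p5}.
On input 0, block {p1,p4} splits into {p1} and {p4}.
No further refinement is possible. Final partition (5 blocks): {p6} | {p1} | {p3} | {p2,p5} | {p4}.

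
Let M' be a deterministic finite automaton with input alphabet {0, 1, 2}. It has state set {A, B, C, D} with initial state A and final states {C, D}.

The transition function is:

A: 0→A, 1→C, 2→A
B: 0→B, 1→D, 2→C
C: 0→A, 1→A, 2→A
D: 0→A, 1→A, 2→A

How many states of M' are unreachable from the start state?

2

Starting at A and following transitions, the reachable set is {A, C}. That leaves B, D unreachable — 2 in total.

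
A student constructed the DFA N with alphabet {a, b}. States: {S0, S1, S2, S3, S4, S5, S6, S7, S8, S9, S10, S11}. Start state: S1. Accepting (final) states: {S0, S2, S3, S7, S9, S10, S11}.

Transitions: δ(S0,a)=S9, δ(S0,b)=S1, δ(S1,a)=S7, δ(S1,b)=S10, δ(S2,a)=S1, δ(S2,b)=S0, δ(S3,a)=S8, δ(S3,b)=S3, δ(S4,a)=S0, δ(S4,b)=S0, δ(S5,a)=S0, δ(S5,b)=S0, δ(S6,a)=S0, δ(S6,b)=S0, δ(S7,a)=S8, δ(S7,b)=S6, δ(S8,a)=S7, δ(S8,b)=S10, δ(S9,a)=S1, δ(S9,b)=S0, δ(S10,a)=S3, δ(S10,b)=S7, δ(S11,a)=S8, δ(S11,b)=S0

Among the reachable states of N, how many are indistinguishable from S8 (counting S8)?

States {S2,S4,S5,S11} cannot be reached from the start state, so discard them.
Start with accepting vs non-accepting: {S0,S3,S7,S9,S10} | {S1,S6,S8}.
Split {S0,S3,S7,S9,S10} by δ(·,a) → {S3,S7,S9} and {S0,S10}.
On input b, block {S3,S7,S9} splits into {S3} and {S7} and {S9}.
Split {S1,S6,S8} by δ(·,a) → {S1,S8} and {S6}.
Split {S0,S10} by δ(·,a) → {S0} and {S10}.
No further refinement is possible. Final partition (7 blocks): {S3} | {S1,S8} | {S0} | {S7} | {S9} | {S6} | {S10}.
State S8 belongs to the block {S1,S8}, which has 2 states.

2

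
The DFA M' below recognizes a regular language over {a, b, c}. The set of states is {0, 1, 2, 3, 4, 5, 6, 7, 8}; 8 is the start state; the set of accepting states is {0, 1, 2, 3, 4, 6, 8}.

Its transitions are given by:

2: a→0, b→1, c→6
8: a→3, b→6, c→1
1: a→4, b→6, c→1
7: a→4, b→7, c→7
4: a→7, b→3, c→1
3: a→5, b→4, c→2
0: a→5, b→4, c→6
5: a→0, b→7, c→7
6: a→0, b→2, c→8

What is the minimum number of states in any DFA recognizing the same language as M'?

3

All states are reachable from the start state.
Initial partition by acceptance: {0,1,2,3,4,6,8} | {5,7}.
On input a, block {0,1,2,3,4,6,8} splits into {1,2,6,8} and {0,3,4}.
Stable partition: {1,2,6,8} | {5,7} | {0,3,4} — 3 equivalence classes.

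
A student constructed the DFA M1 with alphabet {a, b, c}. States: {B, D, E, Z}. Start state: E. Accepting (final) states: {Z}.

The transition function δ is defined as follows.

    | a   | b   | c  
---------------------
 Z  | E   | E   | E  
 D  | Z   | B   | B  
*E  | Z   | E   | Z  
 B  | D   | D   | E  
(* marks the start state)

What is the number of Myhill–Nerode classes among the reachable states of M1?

First remove the unreachable states {B,D}; 2 states remain.
Initial partition by acceptance: {Z} | {E}.
No further refinement is possible. Final partition (2 blocks): {Z} | {E}.

2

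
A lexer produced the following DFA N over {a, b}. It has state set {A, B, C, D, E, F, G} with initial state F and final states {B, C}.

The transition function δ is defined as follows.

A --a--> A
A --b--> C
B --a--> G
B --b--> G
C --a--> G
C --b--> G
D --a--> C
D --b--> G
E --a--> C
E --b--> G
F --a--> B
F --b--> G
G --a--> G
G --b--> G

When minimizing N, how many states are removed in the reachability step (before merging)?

4

No path from F leads to A, C, D, E; the other 3 states are all reachable.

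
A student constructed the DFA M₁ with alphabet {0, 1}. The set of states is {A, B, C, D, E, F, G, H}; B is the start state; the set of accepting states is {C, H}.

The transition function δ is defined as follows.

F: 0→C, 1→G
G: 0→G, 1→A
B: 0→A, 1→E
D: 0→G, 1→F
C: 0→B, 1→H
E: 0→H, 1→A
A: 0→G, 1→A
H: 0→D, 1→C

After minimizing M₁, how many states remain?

4

Every state is reachable, so we keep all 8.
Start with accepting vs non-accepting: {C,H} | {A,B,D,E,F,G}.
Split {A,B,D,E,F,G} by δ(·,0) → {A,B,D,G} and {E,F}.
On input 1, block {A,B,D,G} splits into {A,G} and {B,D}.
No further refinement is possible. Final partition (4 blocks): {C,H} | {A,G} | {E,F} | {B,D}.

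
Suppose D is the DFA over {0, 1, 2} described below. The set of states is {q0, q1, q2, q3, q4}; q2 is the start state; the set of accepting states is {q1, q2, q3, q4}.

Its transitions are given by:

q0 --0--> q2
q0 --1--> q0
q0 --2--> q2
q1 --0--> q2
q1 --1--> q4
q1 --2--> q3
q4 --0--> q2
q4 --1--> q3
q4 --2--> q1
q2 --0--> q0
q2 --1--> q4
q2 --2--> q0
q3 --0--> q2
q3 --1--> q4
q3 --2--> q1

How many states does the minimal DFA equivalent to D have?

P0 = {q1,q2,q3,q4} | {q0}.
Refine {q1,q2,q3,q4} on symbol 0: members go to different blocks, giving {q1,q3,q4} and {q2}.
No further refinement is possible. Final partition (3 blocks): {q1,q3,q4} | {q0} | {q2}.

3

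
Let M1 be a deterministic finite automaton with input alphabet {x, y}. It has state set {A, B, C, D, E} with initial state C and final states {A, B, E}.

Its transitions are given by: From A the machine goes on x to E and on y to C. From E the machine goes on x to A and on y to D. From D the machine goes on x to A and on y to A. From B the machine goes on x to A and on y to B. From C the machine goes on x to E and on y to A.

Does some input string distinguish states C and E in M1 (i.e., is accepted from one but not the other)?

Yes

Reachable states from the start: {A,C,D,E}. Unreachable: {B} — drop them.
P0 = {A,E} | {C,D}.
Stable partition: {A,E} | {C,D} — 2 equivalence classes.
C and E end up in different blocks, so they are distinguishable. For instance, the string 'ε' is accepted from only E.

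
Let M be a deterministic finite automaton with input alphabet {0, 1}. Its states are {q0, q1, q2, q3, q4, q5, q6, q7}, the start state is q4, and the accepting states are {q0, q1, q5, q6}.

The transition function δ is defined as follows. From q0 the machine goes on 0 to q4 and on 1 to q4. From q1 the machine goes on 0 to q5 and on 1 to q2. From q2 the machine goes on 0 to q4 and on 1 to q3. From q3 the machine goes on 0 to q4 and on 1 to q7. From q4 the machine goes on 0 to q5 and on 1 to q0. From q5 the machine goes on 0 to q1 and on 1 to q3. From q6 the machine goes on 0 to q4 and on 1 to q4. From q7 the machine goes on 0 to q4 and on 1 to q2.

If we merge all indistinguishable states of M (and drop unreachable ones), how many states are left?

4

Reachable states from the start: {q0,q1,q2,q3,q4,q5,q7}. Unreachable: {q6} — drop them.
P0 = {q0,q1,q5} | {q2,q3,q4,q7}.
On input 0, block {q0,q1,q5} splits into {q1,q5} and {q0}.
Split {q2,q3,q4,q7} by δ(·,0) → {q2,q3,q7} and {q4}.
The partition is now stable with 4 blocks: {q1,q5} | {q2,q3,q7} | {q0} | {q4}.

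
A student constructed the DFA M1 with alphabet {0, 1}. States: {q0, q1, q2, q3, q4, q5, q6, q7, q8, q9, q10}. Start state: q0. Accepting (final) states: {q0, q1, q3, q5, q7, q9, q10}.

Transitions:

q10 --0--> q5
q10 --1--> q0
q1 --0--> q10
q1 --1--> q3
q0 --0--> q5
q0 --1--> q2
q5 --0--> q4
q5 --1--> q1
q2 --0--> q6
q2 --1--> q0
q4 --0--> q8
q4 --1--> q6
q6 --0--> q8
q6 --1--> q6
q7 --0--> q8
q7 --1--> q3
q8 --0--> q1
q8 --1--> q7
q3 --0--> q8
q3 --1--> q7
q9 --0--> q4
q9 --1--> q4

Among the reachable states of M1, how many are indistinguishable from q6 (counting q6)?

2

Reachable states from the start: {q0,q1,q2,q3,q4,q5,q6,q7,q8,q10}. Unreachable: {q9} — drop them.
Initial partition by acceptance: {q0,q1,q3,q5,q7,q10} | {q2,q4,q6,q8}.
On input 0, block {q0,q1,q3,q5,q7,q10} splits into {q0,q1,q10} and {q3,q5,q7}.
Split {q0,q1,q10} by δ(·,0) → {q0,q10} and {q1}.
On input 1, block {q0,q10} splits into {q0} and {q10}.
On input 0, block {q2,q4,q6,q8} splits into {q2,q4,q6} and {q8}.
Refine {q2,q4,q6} on symbol 0: members go to different blocks, giving {q4,q6} and {q2}.
Split {q3,q5,q7} by δ(·,0) → {q3,q7} and {q5}.
Stable partition: {q0} | {q4,q6} | {q3,q7} | {q1} | {q10} | {q8} | {q2} | {q5} — 8 equivalence classes.
The equivalence class containing q6 is {q4,q6}, of size 2.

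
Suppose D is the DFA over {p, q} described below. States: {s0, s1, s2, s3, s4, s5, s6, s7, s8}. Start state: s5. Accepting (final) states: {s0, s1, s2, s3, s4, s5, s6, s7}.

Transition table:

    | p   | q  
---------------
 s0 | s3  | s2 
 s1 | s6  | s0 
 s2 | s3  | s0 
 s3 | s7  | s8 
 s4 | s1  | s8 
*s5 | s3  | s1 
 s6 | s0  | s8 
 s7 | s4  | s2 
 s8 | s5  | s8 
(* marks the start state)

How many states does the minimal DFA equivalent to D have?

3

Every state is reachable, so we keep all 9.
Start with accepting vs non-accepting: {s0,s1,s2,s3,s4,s5,s6,s7} | {s8}.
Split {s0,s1,s2,s3,s4,s5,s6,s7} by δ(·,q) → {s0,s1,s2,s5,s7} and {s3,s4,s6}.
The partition is now stable with 3 blocks: {s0,s1,s2,s5,s7} | {s8} | {s3,s4,s6}.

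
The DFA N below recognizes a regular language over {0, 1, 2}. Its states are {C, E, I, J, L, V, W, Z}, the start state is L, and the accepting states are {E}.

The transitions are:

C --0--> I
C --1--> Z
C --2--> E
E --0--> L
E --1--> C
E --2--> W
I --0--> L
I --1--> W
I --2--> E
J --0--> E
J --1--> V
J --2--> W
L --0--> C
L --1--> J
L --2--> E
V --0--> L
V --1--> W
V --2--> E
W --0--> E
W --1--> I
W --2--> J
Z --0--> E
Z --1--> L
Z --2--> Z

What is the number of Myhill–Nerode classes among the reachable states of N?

3

Every state is reachable, so we keep all 8.
Initial partition by acceptance: {E} | {C,I,J,L,V,W,Z}.
Refine {C,I,J,L,V,W,Z} on symbol 0: members go to different blocks, giving {C,I,L,V} and {J,W,Z}.
No further refinement is possible. Final partition (3 blocks): {E} | {C,I,L,V} | {J,W,Z}.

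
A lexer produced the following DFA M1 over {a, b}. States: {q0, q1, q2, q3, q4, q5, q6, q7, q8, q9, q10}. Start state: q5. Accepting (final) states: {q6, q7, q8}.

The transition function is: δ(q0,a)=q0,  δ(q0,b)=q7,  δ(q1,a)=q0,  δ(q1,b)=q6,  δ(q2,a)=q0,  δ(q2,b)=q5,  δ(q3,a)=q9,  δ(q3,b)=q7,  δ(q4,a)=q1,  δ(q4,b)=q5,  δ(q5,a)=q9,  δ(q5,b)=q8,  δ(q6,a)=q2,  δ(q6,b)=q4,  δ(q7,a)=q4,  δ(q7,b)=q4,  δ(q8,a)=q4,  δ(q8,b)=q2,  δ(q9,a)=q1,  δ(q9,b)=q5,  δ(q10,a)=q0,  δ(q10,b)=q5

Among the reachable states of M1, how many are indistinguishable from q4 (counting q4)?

First remove the unreachable states {q3,q10}; 9 states remain.
P0 = {q6,q7,q8} | {q0,q1,q2,q4,q5,q9}.
Refine {q0,q1,q2,q4,q5,q9} on symbol b: members go to different blocks, giving {q0,q1,q5} and {q2,q4,q9}.
Split {q0,q1,q5} by δ(·,a) → {q0,q1} and {q5}.
No further refinement is possible. Final partition (4 blocks): {q6,q7,q8} | {q0,q1} | {q2,q4,q9} | {q5}.
State q4 belongs to the block {q2,q4,q9}, which has 3 states.

3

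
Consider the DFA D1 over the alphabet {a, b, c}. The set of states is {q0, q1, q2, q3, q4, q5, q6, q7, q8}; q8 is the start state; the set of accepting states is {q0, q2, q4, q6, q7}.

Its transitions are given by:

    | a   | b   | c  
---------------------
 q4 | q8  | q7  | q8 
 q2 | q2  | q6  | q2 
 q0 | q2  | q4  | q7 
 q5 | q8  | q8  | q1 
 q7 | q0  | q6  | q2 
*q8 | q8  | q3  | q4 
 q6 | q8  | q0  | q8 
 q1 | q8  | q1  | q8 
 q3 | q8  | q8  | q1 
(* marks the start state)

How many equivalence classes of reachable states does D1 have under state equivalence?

5

First remove the unreachable states {q5}; 8 states remain.
Start with accepting vs non-accepting: {q0,q2,q4,q6,q7} | {q1,q3,q8}.
Refine {q0,q2,q4,q6,q7} on symbol a: members go to different blocks, giving {q0,q2,q7} and {q4,q6}.
Refine {q1,q3,q8} on symbol c: members go to different blocks, giving {q1,q3} and {q8}.
Split {q1,q3} by δ(·,b) → {q1} and {q3}.
No further refinement is possible. Final partition (5 blocks): {q0,q2,q7} | {q1} | {q4,q6} | {q8} | {q3}.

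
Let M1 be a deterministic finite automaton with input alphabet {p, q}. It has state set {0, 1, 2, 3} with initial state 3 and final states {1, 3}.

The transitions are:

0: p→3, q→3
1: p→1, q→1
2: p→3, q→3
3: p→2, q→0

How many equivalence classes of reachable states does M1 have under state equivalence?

2

States {1} cannot be reached from the start state, so discard them.
Start with accepting vs non-accepting: {3} | {0,2}.
The partition is now stable with 2 blocks: {3} | {0,2}.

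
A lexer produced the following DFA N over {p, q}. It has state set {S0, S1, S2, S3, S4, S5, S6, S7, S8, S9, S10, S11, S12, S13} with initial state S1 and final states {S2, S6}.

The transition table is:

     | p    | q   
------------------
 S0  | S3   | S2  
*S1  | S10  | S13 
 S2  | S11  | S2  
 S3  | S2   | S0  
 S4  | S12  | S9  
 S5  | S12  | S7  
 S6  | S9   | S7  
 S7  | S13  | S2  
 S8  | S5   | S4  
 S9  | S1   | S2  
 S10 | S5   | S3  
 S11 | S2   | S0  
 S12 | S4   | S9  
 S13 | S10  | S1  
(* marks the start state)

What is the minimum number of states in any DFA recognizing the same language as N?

7

Reachable states from the start: {S0,S1,S2,S3,S4,S5,S7,S9,S10,S11,S12,S13}. Unreachable: {S6,S8} — drop them.
Initial partition by acceptance: {S2} | {S0,S1,S3,S4,S5,S7,S9,S10,S11,S12,S13}.
Refine {S0,S1,S3,S4,S5,S7,S9,S10,S11,S12,S13} on symbol p: members go to different blocks, giving {S0,S1,S4,S5,S7,S9,S10,S12,S13} and {S3,S11}.
Split {S0,S1,S4,S5,S7,S9,S10,S12,S13} by δ(·,p) → {S1,S4,S5,S7,S9,S10,S12,S13} and {S0}.
Split {S1,S4,S5,S7,S9,S10,S12,S13} by δ(·,q) → {S1,S4,S5,S12,S13} and {S7,S9} and {S10}.
Split {S1,S4,S5,S12,S13} by δ(·,p) → {S4,S5,S12} and {S1,S13}.
No further refinement is possible. Final partition (7 blocks): {S2} | {S4,S5,S12} | {S3,S11} | {S0} | {S7,S9} | {S10} | {S1,S13}.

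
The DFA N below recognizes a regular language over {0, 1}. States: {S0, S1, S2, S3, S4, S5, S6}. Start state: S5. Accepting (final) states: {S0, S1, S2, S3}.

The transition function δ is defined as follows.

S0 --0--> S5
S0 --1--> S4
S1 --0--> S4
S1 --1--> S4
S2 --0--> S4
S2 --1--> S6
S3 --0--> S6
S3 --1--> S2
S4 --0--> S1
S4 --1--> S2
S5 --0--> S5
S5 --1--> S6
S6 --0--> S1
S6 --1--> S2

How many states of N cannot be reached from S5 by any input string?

2

No path from S5 leads to S0, S3; the other 5 states are all reachable.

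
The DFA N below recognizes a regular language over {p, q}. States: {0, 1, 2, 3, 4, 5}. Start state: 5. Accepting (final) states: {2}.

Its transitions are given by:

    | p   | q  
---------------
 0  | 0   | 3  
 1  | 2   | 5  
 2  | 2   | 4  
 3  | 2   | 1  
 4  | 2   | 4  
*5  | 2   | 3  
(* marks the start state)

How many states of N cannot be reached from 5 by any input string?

1

No path from 5 leads to 0; the other 5 states are all reachable.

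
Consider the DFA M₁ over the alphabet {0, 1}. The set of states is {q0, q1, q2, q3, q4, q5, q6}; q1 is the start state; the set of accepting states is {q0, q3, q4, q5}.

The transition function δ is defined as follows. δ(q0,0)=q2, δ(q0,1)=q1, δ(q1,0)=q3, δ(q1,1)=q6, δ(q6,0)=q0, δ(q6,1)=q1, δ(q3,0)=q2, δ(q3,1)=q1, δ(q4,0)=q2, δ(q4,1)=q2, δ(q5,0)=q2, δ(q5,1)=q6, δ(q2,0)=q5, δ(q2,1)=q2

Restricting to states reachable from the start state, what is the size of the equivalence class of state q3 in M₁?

3

States {q4} cannot be reached from the start state, so discard them.
P0 = {q0,q3,q5} | {q1,q2,q6}.
The partition is now stable with 2 blocks: {q0,q3,q5} | {q1,q2,q6}.
State q3 belongs to the block {q0,q3,q5}, which has 3 states.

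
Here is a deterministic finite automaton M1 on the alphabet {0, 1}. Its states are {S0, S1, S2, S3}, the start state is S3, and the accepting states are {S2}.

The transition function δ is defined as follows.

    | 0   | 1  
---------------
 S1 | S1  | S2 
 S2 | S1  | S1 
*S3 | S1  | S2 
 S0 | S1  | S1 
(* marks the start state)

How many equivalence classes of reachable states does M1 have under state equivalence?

2

States {S0} cannot be reached from the start state, so discard them.
Start with accepting vs non-accepting: {S2} | {S1,S3}.
The partition is now stable with 2 blocks: {S2} | {S1,S3}.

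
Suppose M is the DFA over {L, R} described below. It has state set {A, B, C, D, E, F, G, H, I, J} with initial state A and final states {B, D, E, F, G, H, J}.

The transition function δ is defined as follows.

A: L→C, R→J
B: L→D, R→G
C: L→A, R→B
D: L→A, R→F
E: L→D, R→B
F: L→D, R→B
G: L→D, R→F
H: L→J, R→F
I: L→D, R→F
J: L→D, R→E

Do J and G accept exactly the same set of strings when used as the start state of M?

States {H,I} cannot be reached from the start state, so discard them.
Start with accepting vs non-accepting: {B,D,E,F,G,J} | {A,C}.
Split {B,D,E,F,G,J} by δ(·,L) → {B,E,F,G,J} and {D}.
Stable partition: {B,E,F,G,J} | {A,C} | {D} — 3 equivalence classes.
J and G lie in the same block of the stable partition, so they are equivalent — no string distinguishes them.

Yes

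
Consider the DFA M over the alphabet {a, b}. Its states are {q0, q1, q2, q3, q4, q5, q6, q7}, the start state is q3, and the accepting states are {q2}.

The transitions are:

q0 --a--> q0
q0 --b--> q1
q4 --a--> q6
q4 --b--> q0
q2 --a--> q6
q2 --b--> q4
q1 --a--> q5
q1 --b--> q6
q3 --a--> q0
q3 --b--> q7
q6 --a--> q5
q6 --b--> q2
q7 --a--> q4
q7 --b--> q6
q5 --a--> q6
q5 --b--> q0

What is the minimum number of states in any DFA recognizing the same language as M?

P0 = {q2} | {q0,q1,q3,q4,q5,q6,q7}.
Refine {q0,q1,q3,q4,q5,q6,q7} on symbol b: members go to different blocks, giving {q0,q1,q3,q4,q5,q7} and {q6}.
Split {q0,q1,q3,q4,q5,q7} by δ(·,a) → {q0,q1,q3,q7} and {q4,q5}.
Split {q0,q1,q3,q7} by δ(·,a) → {q0,q3} and {q1,q7}.
Stable partition: {q2} | {q0,q3} | {q6} | {q4,q5} | {q1,q7} — 5 equivalence classes.

5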